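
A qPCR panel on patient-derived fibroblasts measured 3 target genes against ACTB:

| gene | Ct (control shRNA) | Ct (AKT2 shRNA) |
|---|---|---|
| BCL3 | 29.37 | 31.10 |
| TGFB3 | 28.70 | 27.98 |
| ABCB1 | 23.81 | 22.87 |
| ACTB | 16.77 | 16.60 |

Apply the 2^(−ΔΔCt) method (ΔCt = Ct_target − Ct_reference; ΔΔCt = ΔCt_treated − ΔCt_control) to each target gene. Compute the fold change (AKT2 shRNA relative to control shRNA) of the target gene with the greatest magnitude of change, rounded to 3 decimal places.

BCL3: ΔΔCt = (31.10−16.60) − (29.37−16.77) = 14.50 − 12.60 = 1.90; fold change = 2^-1.90 = 0.268
TGFB3: ΔΔCt = (27.98−16.60) − (28.70−16.77) = 11.38 − 11.93 = -0.55; fold change = 2^0.55 = 1.464
ABCB1: ΔΔCt = (22.87−16.60) − (23.81−16.77) = 6.27 − 7.04 = -0.77; fold change = 2^0.77 = 1.705
BCL3 has the largest |ΔΔCt| = 1.90.

0.268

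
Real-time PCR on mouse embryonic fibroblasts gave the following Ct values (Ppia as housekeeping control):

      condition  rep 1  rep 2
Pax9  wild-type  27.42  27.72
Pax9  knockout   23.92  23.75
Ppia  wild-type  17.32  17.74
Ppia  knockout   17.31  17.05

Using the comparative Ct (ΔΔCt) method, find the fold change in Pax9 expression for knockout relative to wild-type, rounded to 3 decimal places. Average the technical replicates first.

10.447

Mean Ct: Pax9 wild-type 27.570; Pax9 knockout 23.835; Ppia wild-type 17.530; Ppia knockout 17.180
ΔCt(wild-type) = 27.570 − 17.530 = 10.040
ΔCt(knockout) = 23.835 − 17.180 = 6.655
ΔΔCt = 6.655 − 10.040 = -3.385
Fold change = 2^(−(-3.385)) = 2^3.385 = 10.4469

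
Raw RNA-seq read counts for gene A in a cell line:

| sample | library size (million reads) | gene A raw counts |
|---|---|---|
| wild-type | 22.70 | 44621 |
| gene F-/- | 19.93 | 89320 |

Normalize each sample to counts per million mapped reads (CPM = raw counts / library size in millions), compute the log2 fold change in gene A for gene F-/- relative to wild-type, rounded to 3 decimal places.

CPM(wild-type) = 44621 / 22.70 = 1965.6828
CPM(gene F-/-) = 89320 / 19.93 = 4481.6859
Fold change = 4481.6859 / 1965.6828 = 2.27996
log2(2.27996) = 1.1890

1.189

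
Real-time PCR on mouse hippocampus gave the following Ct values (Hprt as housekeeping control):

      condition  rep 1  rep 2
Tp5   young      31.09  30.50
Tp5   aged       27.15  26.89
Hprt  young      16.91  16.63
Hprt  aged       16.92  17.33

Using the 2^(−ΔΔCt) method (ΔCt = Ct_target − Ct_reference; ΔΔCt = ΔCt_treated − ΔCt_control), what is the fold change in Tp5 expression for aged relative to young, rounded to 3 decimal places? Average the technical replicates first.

Mean Ct: Tp5 young 30.795; Tp5 aged 27.020; Hprt young 16.770; Hprt aged 17.125
ΔCt(young) = 30.795 − 16.770 = 14.025
ΔCt(aged) = 27.020 − 17.125 = 9.895
ΔΔCt = 9.895 − 14.025 = -4.130
Fold change = 2^(−(-4.130)) = 2^4.130 = 17.5087

17.509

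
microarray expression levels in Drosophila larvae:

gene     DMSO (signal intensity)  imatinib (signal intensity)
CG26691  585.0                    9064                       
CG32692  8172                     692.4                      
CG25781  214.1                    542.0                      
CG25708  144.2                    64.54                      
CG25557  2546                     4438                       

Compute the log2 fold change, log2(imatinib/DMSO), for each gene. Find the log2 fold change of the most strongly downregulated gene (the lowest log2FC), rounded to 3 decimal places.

-3.561

log2(9064/585.0) = 3.954  (CG26691)
log2(692.4/8172) = -3.561  (CG32692)
log2(542.0/214.1) = 1.340  (CG25781)
log2(64.54/144.2) = -1.160  (CG25708)
log2(4438/2546) = 0.802  (CG25557)
CG32692 is most strongly downregulated.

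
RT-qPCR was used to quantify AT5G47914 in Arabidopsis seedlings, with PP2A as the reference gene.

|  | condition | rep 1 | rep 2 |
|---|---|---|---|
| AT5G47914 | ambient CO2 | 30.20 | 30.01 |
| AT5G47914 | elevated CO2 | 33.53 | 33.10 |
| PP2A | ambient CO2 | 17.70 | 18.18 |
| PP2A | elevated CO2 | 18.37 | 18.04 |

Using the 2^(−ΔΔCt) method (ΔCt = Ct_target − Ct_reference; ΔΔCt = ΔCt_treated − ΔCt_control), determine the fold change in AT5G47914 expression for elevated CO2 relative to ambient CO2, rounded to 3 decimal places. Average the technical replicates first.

Mean Ct: AT5G47914 ambient CO2 30.105; AT5G47914 elevated CO2 33.315; PP2A ambient CO2 17.940; PP2A elevated CO2 18.205
ΔCt(ambient CO2) = 30.105 − 17.940 = 12.165
ΔCt(elevated CO2) = 33.315 − 18.205 = 15.110
ΔΔCt = 15.110 − 12.165 = 2.945
Fold change = 2^(−2.945) = 0.1299

0.130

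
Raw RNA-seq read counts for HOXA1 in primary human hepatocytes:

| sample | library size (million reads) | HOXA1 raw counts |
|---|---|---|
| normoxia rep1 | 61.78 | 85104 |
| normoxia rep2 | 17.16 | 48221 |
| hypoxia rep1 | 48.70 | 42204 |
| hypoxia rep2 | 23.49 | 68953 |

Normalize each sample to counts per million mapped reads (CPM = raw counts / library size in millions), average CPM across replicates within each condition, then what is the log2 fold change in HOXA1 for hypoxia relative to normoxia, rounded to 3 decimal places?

-0.139

CPM(normoxia rep1) = 85104 / 61.78 = 1377.5332
CPM(normoxia rep2) = 48221 / 17.16 = 2810.0816
CPM(hypoxia rep1) = 42204 / 48.70 = 866.6119
CPM(hypoxia rep2) = 68953 / 23.49 = 2935.4193
mean CPM(normoxia) = 2093.8074; mean CPM(hypoxia) = 1901.0156
Fold change = 1901.0156 / 2093.8074 = 0.90792
log2(0.90792) = -0.1394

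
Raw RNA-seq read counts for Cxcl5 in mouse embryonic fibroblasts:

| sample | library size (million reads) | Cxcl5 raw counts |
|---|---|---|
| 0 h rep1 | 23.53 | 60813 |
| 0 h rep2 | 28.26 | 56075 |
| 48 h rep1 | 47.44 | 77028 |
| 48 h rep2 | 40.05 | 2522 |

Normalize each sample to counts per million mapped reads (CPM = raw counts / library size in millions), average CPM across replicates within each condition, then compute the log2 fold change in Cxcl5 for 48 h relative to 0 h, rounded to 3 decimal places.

CPM(0 h rep1) = 60813 / 23.53 = 2584.4879
CPM(0 h rep2) = 56075 / 28.26 = 1984.2534
CPM(48 h rep1) = 77028 / 47.44 = 1623.6931
CPM(48 h rep2) = 2522 / 40.05 = 62.9713
mean CPM(0 h) = 2284.3706; mean CPM(48 h) = 843.3322
Fold change = 843.3322 / 2284.3706 = 0.36917
log2(0.36917) = -1.4376

-1.438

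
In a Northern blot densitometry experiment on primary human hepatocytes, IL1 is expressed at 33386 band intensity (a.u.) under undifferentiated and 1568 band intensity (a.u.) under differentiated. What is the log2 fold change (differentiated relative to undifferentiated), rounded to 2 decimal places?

Fold change = 1568 / 33386 = 0.0470
log2(0.0470) = -4.412

-4.41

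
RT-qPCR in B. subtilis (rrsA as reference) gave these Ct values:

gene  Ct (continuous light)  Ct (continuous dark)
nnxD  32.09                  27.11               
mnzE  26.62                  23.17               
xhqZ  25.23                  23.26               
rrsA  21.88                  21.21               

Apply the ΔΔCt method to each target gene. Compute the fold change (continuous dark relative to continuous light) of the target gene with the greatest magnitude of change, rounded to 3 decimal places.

nnxD: ΔΔCt = (27.11−21.21) − (32.09−21.88) = 5.90 − 10.21 = -4.31; fold change = 2^4.31 = 19.835
mnzE: ΔΔCt = (23.17−21.21) − (26.62−21.88) = 1.96 − 4.74 = -2.78; fold change = 2^2.78 = 6.869
xhqZ: ΔΔCt = (23.26−21.21) − (25.23−21.88) = 2.05 − 3.35 = -1.30; fold change = 2^1.30 = 2.462
nnxD has the largest |ΔΔCt| = 4.31.

19.835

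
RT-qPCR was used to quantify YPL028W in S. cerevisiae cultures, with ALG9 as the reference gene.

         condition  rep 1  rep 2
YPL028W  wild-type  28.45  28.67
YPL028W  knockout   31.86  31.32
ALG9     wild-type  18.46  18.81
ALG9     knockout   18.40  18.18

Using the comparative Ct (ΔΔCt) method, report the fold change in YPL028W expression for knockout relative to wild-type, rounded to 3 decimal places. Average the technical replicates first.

0.096

Mean Ct: YPL028W wild-type 28.560; YPL028W knockout 31.590; ALG9 wild-type 18.635; ALG9 knockout 18.290
ΔCt(wild-type) = 28.560 − 18.635 = 9.925
ΔCt(knockout) = 31.590 − 18.290 = 13.300
ΔΔCt = 13.300 − 9.925 = 3.375
Fold change = 2^(−3.375) = 0.0964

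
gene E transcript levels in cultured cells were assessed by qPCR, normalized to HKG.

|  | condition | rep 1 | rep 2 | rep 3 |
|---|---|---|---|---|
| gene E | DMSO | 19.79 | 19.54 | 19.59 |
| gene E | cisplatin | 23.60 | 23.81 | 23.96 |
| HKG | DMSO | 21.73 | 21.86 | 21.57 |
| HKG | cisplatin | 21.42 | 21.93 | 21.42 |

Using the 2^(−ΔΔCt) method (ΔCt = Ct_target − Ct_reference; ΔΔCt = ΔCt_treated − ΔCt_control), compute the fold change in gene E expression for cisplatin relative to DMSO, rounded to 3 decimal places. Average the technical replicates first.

0.051

Mean Ct: gene E DMSO 19.640; gene E cisplatin 23.790; HKG DMSO 21.720; HKG cisplatin 21.590
ΔCt(DMSO) = 19.640 − 21.720 = -2.080
ΔCt(cisplatin) = 23.790 − 21.590 = 2.200
ΔΔCt = 2.200 − (-2.080) = 4.280
Fold change = 2^(−4.280) = 0.0515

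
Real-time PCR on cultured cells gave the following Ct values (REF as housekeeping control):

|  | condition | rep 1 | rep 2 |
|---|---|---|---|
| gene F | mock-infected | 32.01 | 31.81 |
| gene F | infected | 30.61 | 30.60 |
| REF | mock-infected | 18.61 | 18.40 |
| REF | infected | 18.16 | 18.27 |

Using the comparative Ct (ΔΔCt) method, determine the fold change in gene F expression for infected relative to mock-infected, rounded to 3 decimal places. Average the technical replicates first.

Mean Ct: gene F mock-infected 31.910; gene F infected 30.605; REF mock-infected 18.505; REF infected 18.215
ΔCt(mock-infected) = 31.910 − 18.505 = 13.405
ΔCt(infected) = 30.605 − 18.215 = 12.390
ΔΔCt = 12.390 − 13.405 = -1.015
Fold change = 2^(−(-1.015)) = 2^1.015 = 2.0209

2.021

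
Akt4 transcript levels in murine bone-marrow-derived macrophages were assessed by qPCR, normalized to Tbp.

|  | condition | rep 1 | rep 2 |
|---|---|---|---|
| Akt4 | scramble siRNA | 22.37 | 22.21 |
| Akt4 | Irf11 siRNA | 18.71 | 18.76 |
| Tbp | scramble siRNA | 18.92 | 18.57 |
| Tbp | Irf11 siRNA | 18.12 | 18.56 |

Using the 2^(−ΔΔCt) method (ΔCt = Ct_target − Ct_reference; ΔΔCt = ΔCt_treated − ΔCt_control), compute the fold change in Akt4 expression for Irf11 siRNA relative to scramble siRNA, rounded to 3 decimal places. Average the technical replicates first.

Mean Ct: Akt4 scramble siRNA 22.290; Akt4 Irf11 siRNA 18.735; Tbp scramble siRNA 18.745; Tbp Irf11 siRNA 18.340
ΔCt(scramble siRNA) = 22.290 − 18.745 = 3.545
ΔCt(Irf11 siRNA) = 18.735 − 18.340 = 0.395
ΔΔCt = 0.395 − 3.545 = -3.150
Fold change = 2^(−(-3.150)) = 2^3.150 = 8.8766

8.877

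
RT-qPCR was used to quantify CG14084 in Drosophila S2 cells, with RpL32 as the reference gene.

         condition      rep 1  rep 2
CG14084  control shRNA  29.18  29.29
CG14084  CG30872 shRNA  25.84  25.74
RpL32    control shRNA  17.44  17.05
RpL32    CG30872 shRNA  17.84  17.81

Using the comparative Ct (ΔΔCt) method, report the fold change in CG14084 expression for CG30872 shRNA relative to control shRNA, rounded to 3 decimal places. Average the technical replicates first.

16.280

Mean Ct: CG14084 control shRNA 29.235; CG14084 CG30872 shRNA 25.790; RpL32 control shRNA 17.245; RpL32 CG30872 shRNA 17.825
ΔCt(control shRNA) = 29.235 − 17.245 = 11.990
ΔCt(CG30872 shRNA) = 25.790 − 17.825 = 7.965
ΔΔCt = 7.965 − 11.990 = -4.025
Fold change = 2^(−(-4.025)) = 2^4.025 = 16.2797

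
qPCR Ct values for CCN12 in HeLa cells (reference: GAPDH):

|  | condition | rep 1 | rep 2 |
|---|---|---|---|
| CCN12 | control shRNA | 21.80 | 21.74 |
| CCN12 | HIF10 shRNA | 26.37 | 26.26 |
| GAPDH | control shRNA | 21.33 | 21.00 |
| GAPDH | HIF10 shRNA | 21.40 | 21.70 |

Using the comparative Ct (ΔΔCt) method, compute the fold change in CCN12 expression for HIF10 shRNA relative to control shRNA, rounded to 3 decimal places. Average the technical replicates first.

0.056

Mean Ct: CCN12 control shRNA 21.770; CCN12 HIF10 shRNA 26.315; GAPDH control shRNA 21.165; GAPDH HIF10 shRNA 21.550
ΔCt(control shRNA) = 21.770 − 21.165 = 0.605
ΔCt(HIF10 shRNA) = 26.315 − 21.550 = 4.765
ΔΔCt = 4.765 − 0.605 = 4.160
Fold change = 2^(−4.160) = 0.0559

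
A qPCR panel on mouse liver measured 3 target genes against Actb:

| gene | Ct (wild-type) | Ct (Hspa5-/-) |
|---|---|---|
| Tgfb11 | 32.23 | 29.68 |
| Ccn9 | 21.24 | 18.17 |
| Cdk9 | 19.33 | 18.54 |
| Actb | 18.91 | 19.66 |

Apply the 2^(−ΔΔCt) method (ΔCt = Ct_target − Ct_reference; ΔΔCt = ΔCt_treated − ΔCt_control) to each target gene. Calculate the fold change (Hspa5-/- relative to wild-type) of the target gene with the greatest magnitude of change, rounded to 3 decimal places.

Tgfb11: ΔΔCt = (29.68−19.66) − (32.23−18.91) = 10.02 − 13.32 = -3.30; fold change = 2^3.30 = 9.849
Ccn9: ΔΔCt = (18.17−19.66) − (21.24−18.91) = -1.49 − 2.33 = -3.82; fold change = 2^3.82 = 14.123
Cdk9: ΔΔCt = (18.54−19.66) − (19.33−18.91) = -1.12 − 0.42 = -1.54; fold change = 2^1.54 = 2.908
Ccn9 has the largest |ΔΔCt| = 3.82.

14.123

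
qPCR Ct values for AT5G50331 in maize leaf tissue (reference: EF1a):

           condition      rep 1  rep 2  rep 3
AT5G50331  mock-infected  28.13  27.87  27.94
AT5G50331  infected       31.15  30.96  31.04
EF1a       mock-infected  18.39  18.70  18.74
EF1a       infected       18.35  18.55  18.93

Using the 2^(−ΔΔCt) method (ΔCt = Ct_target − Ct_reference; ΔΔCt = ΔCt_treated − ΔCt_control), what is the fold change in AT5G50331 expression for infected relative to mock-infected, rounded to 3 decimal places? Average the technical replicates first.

0.119

Mean Ct: AT5G50331 mock-infected 27.980; AT5G50331 infected 31.050; EF1a mock-infected 18.610; EF1a infected 18.610
ΔCt(mock-infected) = 27.980 − 18.610 = 9.370
ΔCt(infected) = 31.050 − 18.610 = 12.440
ΔΔCt = 12.440 − 9.370 = 3.070
Fold change = 2^(−3.070) = 0.1191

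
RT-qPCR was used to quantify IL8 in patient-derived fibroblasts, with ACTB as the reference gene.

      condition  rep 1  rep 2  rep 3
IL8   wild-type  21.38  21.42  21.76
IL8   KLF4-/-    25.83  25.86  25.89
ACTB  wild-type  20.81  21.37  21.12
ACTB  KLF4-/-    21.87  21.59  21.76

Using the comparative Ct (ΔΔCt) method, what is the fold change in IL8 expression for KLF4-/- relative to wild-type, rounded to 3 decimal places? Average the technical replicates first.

0.077

Mean Ct: IL8 wild-type 21.520; IL8 KLF4-/- 25.860; ACTB wild-type 21.100; ACTB KLF4-/- 21.740
ΔCt(wild-type) = 21.520 − 21.100 = 0.420
ΔCt(KLF4-/-) = 25.860 − 21.740 = 4.120
ΔΔCt = 4.120 − 0.420 = 3.700
Fold change = 2^(−3.700) = 0.0769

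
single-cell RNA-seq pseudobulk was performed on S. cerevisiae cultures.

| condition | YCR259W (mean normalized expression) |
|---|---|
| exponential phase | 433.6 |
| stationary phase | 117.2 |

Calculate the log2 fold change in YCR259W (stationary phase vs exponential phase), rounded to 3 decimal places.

Fold change = 117.2 / 433.6 = 0.2703
log2(0.2703) = -1.8874

-1.887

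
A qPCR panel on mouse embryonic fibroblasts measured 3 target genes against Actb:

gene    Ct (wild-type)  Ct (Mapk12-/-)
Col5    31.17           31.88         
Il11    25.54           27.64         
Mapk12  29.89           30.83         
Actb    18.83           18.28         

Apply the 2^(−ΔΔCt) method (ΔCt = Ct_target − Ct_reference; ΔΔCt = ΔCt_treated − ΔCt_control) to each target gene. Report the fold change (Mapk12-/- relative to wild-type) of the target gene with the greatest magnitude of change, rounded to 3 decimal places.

0.159

Col5: ΔΔCt = (31.88−18.28) − (31.17−18.83) = 13.60 − 12.34 = 1.26; fold change = 2^-1.26 = 0.418
Il11: ΔΔCt = (27.64−18.28) − (25.54−18.83) = 9.36 − 6.71 = 2.65; fold change = 2^-2.65 = 0.159
Mapk12: ΔΔCt = (30.83−18.28) − (29.89−18.83) = 12.55 − 11.06 = 1.49; fold change = 2^-1.49 = 0.356
Il11 has the largest |ΔΔCt| = 2.65.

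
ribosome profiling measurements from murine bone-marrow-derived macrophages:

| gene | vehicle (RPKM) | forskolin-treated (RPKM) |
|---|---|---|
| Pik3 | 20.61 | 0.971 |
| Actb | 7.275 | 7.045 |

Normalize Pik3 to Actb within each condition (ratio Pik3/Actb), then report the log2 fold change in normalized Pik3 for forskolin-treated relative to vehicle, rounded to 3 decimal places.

-4.361

Pik3/Actb (vehicle) = 20.61 / 7.275 = 2.833
Pik3/Actb (forskolin-treated) = 0.971 / 7.045 = 0.13783
Fold change = 0.13783 / 2.833 = 0.0487
log2(0.0487) = -4.3614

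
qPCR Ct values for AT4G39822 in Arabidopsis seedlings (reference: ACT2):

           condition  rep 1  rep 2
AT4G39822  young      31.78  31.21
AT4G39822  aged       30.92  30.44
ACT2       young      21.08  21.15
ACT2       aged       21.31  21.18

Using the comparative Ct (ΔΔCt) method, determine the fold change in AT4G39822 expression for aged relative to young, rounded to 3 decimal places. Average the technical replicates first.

Mean Ct: AT4G39822 young 31.495; AT4G39822 aged 30.680; ACT2 young 21.115; ACT2 aged 21.245
ΔCt(young) = 31.495 − 21.115 = 10.380
ΔCt(aged) = 30.680 − 21.245 = 9.435
ΔΔCt = 9.435 − 10.380 = -0.945
Fold change = 2^(−(-0.945)) = 2^0.945 = 1.9252

1.925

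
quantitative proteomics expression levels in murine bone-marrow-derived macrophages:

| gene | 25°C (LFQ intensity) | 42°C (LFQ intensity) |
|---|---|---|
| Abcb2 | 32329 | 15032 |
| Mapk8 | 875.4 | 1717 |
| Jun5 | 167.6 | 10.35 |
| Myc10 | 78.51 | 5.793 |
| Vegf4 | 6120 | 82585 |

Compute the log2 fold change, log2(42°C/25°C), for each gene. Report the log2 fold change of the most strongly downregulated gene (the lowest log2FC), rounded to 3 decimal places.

-4.017

log2(15032/32329) = -1.105  (Abcb2)
log2(1717/875.4) = 0.972  (Mapk8)
log2(10.35/167.6) = -4.017  (Jun5)
log2(5.793/78.51) = -3.760  (Myc10)
log2(82585/6120) = 3.754  (Vegf4)
Jun5 is most strongly downregulated.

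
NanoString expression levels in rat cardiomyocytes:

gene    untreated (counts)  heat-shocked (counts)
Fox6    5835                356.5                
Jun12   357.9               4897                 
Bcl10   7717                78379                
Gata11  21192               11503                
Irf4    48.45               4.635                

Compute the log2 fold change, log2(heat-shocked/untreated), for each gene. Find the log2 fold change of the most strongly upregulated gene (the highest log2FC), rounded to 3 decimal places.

log2(356.5/5835) = -4.033  (Fox6)
log2(4897/357.9) = 3.774  (Jun12)
log2(78379/7717) = 3.344  (Bcl10)
log2(11503/21192) = -0.882  (Gata11)
log2(4.635/48.45) = -3.386  (Irf4)
Jun12 is most strongly upregulated.

3.774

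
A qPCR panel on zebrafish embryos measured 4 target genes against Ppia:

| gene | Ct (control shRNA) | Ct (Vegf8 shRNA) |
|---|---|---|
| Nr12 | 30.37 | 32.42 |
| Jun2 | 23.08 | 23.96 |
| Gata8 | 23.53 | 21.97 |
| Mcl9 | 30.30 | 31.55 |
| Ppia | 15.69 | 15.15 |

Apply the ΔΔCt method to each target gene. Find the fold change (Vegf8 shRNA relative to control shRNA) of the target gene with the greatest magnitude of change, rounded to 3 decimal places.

Nr12: ΔΔCt = (32.42−15.15) − (30.37−15.69) = 17.27 − 14.68 = 2.59; fold change = 2^-2.59 = 0.166
Jun2: ΔΔCt = (23.96−15.15) − (23.08−15.69) = 8.81 − 7.39 = 1.42; fold change = 2^-1.42 = 0.374
Gata8: ΔΔCt = (21.97−15.15) − (23.53−15.69) = 6.82 − 7.84 = -1.02; fold change = 2^1.02 = 2.028
Mcl9: ΔΔCt = (31.55−15.15) − (30.30−15.69) = 16.40 − 14.61 = 1.79; fold change = 2^-1.79 = 0.289
Nr12 has the largest |ΔΔCt| = 2.59.

0.166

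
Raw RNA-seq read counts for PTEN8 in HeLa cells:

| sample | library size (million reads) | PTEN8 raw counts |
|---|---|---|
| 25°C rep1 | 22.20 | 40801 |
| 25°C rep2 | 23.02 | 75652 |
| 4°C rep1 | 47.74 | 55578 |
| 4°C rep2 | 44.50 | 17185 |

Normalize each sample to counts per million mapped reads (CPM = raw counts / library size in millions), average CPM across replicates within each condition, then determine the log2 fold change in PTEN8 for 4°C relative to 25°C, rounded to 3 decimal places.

-1.725

CPM(25°C rep1) = 40801 / 22.20 = 1837.8829
CPM(25°C rep2) = 75652 / 23.02 = 3286.3597
CPM(4°C rep1) = 55578 / 47.74 = 1164.1810
CPM(4°C rep2) = 17185 / 44.50 = 386.1798
mean CPM(25°C) = 2562.1213; mean CPM(4°C) = 775.1804
Fold change = 775.1804 / 2562.1213 = 0.30255
log2(0.30255) = -1.7247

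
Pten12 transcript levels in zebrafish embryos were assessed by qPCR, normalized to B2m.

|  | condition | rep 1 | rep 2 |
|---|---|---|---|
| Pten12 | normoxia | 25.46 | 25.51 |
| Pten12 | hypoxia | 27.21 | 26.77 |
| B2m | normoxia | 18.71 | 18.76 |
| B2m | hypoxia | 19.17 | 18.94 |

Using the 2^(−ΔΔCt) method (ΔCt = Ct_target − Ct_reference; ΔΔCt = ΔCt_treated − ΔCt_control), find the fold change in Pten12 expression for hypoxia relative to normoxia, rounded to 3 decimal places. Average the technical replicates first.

0.440

Mean Ct: Pten12 normoxia 25.485; Pten12 hypoxia 26.990; B2m normoxia 18.735; B2m hypoxia 19.055
ΔCt(normoxia) = 25.485 − 18.735 = 6.750
ΔCt(hypoxia) = 26.990 − 19.055 = 7.935
ΔΔCt = 7.935 − 6.750 = 1.185
Fold change = 2^(−1.185) = 0.4398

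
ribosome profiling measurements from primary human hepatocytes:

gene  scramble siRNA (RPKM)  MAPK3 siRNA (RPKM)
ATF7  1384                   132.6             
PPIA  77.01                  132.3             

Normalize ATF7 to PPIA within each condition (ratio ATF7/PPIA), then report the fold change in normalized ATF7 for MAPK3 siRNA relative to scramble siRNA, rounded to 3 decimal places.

0.056

ATF7/PPIA (scramble siRNA) = 1384 / 77.01 = 17.972
ATF7/PPIA (MAPK3 siRNA) = 132.6 / 132.3 = 1.0023
Fold change = 1.0023 / 17.972 = 0.0558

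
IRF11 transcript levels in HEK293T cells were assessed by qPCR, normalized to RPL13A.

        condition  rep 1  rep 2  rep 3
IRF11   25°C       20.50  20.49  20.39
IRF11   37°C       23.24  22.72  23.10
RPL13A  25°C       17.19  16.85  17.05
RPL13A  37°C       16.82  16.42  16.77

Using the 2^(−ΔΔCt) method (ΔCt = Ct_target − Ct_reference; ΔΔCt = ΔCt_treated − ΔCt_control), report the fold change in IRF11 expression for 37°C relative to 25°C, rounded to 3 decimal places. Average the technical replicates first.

0.132

Mean Ct: IRF11 25°C 20.460; IRF11 37°C 23.020; RPL13A 25°C 17.030; RPL13A 37°C 16.670
ΔCt(25°C) = 20.460 − 17.030 = 3.430
ΔCt(37°C) = 23.020 − 16.670 = 6.350
ΔΔCt = 6.350 − 3.430 = 2.920
Fold change = 2^(−2.920) = 0.1321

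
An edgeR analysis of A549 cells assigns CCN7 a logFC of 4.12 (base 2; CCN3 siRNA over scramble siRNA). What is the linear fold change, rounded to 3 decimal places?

Fold change = 2^(4.12) = 17.3878

17.388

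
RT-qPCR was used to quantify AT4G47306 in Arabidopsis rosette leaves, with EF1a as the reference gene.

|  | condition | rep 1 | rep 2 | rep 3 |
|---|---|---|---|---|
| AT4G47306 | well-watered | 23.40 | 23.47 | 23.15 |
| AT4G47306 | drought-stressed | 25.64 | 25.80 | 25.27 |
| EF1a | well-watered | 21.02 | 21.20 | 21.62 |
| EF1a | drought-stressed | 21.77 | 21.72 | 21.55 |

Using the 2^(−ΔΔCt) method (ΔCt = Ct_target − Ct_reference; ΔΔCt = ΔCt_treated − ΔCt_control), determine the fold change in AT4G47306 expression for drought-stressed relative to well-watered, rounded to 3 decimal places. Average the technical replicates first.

0.281

Mean Ct: AT4G47306 well-watered 23.340; AT4G47306 drought-stressed 25.570; EF1a well-watered 21.280; EF1a drought-stressed 21.680
ΔCt(well-watered) = 23.340 − 21.280 = 2.060
ΔCt(drought-stressed) = 25.570 − 21.680 = 3.890
ΔΔCt = 3.890 − 2.060 = 1.830
Fold change = 2^(−1.830) = 0.2813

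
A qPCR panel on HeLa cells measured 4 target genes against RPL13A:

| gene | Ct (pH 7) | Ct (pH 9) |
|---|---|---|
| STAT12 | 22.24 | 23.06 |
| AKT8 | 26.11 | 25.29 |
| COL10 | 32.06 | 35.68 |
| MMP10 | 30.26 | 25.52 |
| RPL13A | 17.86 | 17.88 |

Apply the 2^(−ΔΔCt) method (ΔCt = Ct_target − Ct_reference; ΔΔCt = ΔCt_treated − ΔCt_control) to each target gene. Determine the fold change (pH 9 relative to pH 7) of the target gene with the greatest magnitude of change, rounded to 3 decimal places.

27.096

STAT12: ΔΔCt = (23.06−17.88) − (22.24−17.86) = 5.18 − 4.38 = 0.80; fold change = 2^-0.80 = 0.574
AKT8: ΔΔCt = (25.29−17.88) − (26.11−17.86) = 7.41 − 8.25 = -0.84; fold change = 2^0.84 = 1.790
COL10: ΔΔCt = (35.68−17.88) − (32.06−17.86) = 17.80 − 14.20 = 3.60; fold change = 2^-3.60 = 0.082
MMP10: ΔΔCt = (25.52−17.88) − (30.26−17.86) = 7.64 − 12.40 = -4.76; fold change = 2^4.76 = 27.096
MMP10 has the largest |ΔΔCt| = 4.76.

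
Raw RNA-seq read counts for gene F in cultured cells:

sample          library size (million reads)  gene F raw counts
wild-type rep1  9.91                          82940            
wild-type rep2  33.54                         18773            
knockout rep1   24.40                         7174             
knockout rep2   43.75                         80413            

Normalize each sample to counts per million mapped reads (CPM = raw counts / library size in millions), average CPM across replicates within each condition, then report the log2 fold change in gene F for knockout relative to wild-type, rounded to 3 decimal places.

CPM(wild-type rep1) = 82940 / 9.91 = 8369.3239
CPM(wild-type rep2) = 18773 / 33.54 = 559.7197
CPM(knockout rep1) = 7174 / 24.40 = 294.0164
CPM(knockout rep2) = 80413 / 43.75 = 1838.0114
mean CPM(wild-type) = 4464.5218; mean CPM(knockout) = 1066.0139
Fold change = 1066.0139 / 4464.5218 = 0.23877
log2(0.23877) = -2.0663

-2.066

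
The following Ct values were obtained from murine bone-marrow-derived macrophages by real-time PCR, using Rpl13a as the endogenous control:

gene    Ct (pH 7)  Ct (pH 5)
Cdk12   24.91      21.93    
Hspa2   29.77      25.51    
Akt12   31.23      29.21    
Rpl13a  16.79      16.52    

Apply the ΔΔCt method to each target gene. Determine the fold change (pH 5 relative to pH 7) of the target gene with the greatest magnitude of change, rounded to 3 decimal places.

Cdk12: ΔΔCt = (21.93−16.52) − (24.91−16.79) = 5.41 − 8.12 = -2.71; fold change = 2^2.71 = 6.543
Hspa2: ΔΔCt = (25.51−16.52) − (29.77−16.79) = 8.99 − 12.98 = -3.99; fold change = 2^3.99 = 15.889
Akt12: ΔΔCt = (29.21−16.52) − (31.23−16.79) = 12.69 − 14.44 = -1.75; fold change = 2^1.75 = 3.364
Hspa2 has the largest |ΔΔCt| = 3.99.

15.889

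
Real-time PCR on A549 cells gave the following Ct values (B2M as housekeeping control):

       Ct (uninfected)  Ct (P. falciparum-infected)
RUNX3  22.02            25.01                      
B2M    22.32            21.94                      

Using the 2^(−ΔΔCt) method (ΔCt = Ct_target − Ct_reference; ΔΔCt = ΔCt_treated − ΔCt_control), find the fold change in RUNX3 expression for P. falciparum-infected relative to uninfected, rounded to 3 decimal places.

0.097

ΔCt(uninfected) = 22.020 − 22.320 = -0.300
ΔCt(P. falciparum-infected) = 25.010 − 21.940 = 3.070
ΔΔCt = 3.070 − (-0.300) = 3.370
Fold change = 2^(−3.370) = 0.0967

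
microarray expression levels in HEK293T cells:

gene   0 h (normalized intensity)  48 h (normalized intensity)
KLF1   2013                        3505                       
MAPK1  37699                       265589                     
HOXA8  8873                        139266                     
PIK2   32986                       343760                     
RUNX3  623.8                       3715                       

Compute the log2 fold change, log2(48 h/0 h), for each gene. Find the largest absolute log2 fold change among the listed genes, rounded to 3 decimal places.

3.972

log2(3505/2013) = 0.800  (KLF1)
log2(265589/37699) = 2.817  (MAPK1)
log2(139266/8873) = 3.972  (HOXA8)
log2(343760/32986) = 3.381  (PIK2)
log2(3715/623.8) = 2.574  (RUNX3)
The largest magnitude belongs to HOXA8.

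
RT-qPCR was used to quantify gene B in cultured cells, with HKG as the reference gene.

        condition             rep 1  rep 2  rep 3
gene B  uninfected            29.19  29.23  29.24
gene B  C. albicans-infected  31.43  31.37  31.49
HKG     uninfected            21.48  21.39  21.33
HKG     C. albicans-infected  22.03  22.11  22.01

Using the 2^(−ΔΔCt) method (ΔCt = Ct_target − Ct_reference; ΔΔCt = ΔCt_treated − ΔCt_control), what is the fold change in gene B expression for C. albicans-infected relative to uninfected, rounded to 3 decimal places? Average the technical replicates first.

0.339

Mean Ct: gene B uninfected 29.220; gene B C. albicans-infected 31.430; HKG uninfected 21.400; HKG C. albicans-infected 22.050
ΔCt(uninfected) = 29.220 − 21.400 = 7.820
ΔCt(C. albicans-infected) = 31.430 − 22.050 = 9.380
ΔΔCt = 9.380 − 7.820 = 1.560
Fold change = 2^(−1.560) = 0.3392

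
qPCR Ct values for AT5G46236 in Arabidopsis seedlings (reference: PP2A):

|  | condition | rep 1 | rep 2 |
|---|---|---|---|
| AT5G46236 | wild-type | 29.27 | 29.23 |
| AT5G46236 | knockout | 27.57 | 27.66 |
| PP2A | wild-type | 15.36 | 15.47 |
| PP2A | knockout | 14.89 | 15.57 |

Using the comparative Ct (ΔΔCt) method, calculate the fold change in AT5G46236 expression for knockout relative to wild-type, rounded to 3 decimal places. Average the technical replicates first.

Mean Ct: AT5G46236 wild-type 29.250; AT5G46236 knockout 27.615; PP2A wild-type 15.415; PP2A knockout 15.230
ΔCt(wild-type) = 29.250 − 15.415 = 13.835
ΔCt(knockout) = 27.615 − 15.230 = 12.385
ΔΔCt = 12.385 − 13.835 = -1.450
Fold change = 2^(−(-1.450)) = 2^1.450 = 2.7321

2.732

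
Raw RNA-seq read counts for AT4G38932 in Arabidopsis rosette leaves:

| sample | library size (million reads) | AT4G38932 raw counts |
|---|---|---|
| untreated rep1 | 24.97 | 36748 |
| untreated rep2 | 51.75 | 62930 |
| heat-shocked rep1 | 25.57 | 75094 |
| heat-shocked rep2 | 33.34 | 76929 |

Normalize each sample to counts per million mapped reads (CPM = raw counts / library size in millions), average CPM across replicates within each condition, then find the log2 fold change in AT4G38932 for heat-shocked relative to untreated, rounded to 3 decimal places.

CPM(untreated rep1) = 36748 / 24.97 = 1471.6860
CPM(untreated rep2) = 62930 / 51.75 = 1216.0386
CPM(heat-shocked rep1) = 75094 / 25.57 = 2936.8009
CPM(heat-shocked rep2) = 76929 / 33.34 = 2307.4085
mean CPM(untreated) = 1343.8623; mean CPM(heat-shocked) = 2622.1047
Fold change = 2622.1047 / 1343.8623 = 1.95117
log2(1.95117) = 0.9643

0.964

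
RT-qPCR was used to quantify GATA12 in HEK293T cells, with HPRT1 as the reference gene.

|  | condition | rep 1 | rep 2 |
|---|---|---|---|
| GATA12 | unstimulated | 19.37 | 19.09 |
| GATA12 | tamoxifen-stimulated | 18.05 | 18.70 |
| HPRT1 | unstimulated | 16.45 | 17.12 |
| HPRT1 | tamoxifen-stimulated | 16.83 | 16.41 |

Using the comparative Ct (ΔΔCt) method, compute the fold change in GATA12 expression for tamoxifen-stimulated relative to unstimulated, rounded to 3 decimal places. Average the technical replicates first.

1.613

Mean Ct: GATA12 unstimulated 19.230; GATA12 tamoxifen-stimulated 18.375; HPRT1 unstimulated 16.785; HPRT1 tamoxifen-stimulated 16.620
ΔCt(unstimulated) = 19.230 − 16.785 = 2.445
ΔCt(tamoxifen-stimulated) = 18.375 − 16.620 = 1.755
ΔΔCt = 1.755 − 2.445 = -0.690
Fold change = 2^(−(-0.690)) = 2^0.690 = 1.6133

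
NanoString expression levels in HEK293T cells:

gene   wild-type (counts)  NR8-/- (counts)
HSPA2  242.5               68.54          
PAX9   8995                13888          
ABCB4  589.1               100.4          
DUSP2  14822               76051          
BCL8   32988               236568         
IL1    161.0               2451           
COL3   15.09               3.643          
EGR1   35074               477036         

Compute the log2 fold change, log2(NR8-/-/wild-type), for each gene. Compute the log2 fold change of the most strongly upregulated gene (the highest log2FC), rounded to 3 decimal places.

log2(68.54/242.5) = -1.823  (HSPA2)
log2(13888/8995) = 0.627  (PAX9)
log2(100.4/589.1) = -2.553  (ABCB4)
log2(76051/14822) = 2.359  (DUSP2)
log2(236568/32988) = 2.842  (BCL8)
log2(2451/161.0) = 3.928  (IL1)
log2(3.643/15.09) = -2.050  (COL3)
log2(477036/35074) = 3.766  (EGR1)
IL1 is most strongly upregulated.

3.928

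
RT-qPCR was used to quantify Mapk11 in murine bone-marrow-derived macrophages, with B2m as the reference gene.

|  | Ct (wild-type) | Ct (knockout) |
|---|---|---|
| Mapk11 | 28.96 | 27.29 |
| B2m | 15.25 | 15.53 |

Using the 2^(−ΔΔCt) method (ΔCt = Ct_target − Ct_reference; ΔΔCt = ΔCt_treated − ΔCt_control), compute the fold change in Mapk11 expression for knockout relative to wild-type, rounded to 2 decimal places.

3.86

ΔCt(wild-type) = 28.960 − 15.250 = 13.710
ΔCt(knockout) = 27.290 − 15.530 = 11.760
ΔΔCt = 11.760 − 13.710 = -1.950
Fold change = 2^(−(-1.950)) = 2^1.950 = 3.864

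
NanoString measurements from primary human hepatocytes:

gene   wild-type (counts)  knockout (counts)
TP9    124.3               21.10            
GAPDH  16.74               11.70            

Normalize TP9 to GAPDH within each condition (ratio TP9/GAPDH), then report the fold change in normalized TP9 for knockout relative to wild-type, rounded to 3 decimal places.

TP9/GAPDH (wild-type) = 124.3 / 16.74 = 7.4253
TP9/GAPDH (knockout) = 21.10 / 11.70 = 1.8034
Fold change = 1.8034 / 7.4253 = 0.2429

0.243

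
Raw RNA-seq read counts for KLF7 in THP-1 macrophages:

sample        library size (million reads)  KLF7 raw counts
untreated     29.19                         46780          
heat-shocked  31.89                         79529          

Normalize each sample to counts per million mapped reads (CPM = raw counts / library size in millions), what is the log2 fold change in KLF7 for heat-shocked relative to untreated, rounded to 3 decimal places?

0.638

CPM(untreated) = 46780 / 29.19 = 1602.6036
CPM(heat-shocked) = 79529 / 31.89 = 2493.8539
Fold change = 2493.8539 / 1602.6036 = 1.55613
log2(1.55613) = 0.6380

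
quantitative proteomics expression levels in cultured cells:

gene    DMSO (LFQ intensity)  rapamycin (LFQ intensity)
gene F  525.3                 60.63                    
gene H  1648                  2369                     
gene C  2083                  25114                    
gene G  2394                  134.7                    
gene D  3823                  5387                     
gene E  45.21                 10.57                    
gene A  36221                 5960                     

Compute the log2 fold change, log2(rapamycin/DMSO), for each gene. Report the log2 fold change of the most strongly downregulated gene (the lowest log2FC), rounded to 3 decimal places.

log2(60.63/525.3) = -3.115  (gene F)
log2(2369/1648) = 0.524  (gene H)
log2(25114/2083) = 3.592  (gene C)
log2(134.7/2394) = -4.152  (gene G)
log2(5387/3823) = 0.495  (gene D)
log2(10.57/45.21) = -2.097  (gene E)
log2(5960/36221) = -2.603  (gene A)
gene G is most strongly downregulated.

-4.152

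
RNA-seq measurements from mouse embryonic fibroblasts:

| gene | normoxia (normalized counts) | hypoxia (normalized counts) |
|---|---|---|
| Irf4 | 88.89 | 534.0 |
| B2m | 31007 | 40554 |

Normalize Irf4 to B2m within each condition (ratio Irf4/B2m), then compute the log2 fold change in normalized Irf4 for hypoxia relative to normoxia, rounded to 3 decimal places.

2.199

Irf4/B2m (normoxia) = 88.89 / 31007 = 0.0028668
Irf4/B2m (hypoxia) = 534.0 / 40554 = 0.013168
Fold change = 0.013168 / 0.0028668 = 4.5932
log2(4.5932) = 2.1995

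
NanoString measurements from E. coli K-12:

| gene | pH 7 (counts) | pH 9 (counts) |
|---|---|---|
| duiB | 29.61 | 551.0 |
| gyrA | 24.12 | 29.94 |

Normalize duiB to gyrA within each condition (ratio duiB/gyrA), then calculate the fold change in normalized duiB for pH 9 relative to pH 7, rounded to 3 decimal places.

14.991

duiB/gyrA (pH 7) = 29.61 / 24.12 = 1.2276
duiB/gyrA (pH 9) = 551.0 / 29.94 = 18.403
Fold change = 18.403 / 1.2276 = 14.9913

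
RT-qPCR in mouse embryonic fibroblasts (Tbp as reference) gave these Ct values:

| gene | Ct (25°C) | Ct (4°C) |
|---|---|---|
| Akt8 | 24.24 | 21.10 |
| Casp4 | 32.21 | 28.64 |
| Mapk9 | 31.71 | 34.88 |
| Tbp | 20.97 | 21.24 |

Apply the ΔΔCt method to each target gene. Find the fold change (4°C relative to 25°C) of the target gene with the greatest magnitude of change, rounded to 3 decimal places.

14.320

Akt8: ΔΔCt = (21.10−21.24) − (24.24−20.97) = -0.14 − 3.27 = -3.41; fold change = 2^3.41 = 10.629
Casp4: ΔΔCt = (28.64−21.24) − (32.21−20.97) = 7.40 − 11.24 = -3.84; fold change = 2^3.84 = 14.320
Mapk9: ΔΔCt = (34.88−21.24) − (31.71−20.97) = 13.64 − 10.74 = 2.90; fold change = 2^-2.90 = 0.134
Casp4 has the largest |ΔΔCt| = 3.84.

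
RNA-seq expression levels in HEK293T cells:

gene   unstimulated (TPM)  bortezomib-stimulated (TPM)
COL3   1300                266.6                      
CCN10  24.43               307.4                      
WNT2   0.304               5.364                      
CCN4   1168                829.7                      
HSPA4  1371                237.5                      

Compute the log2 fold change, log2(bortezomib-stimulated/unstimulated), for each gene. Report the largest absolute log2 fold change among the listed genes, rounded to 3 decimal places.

log2(266.6/1300) = -2.286  (COL3)
log2(307.4/24.43) = 3.653  (CCN10)
log2(5.364/0.304) = 4.141  (WNT2)
log2(829.7/1168) = -0.493  (CCN4)
log2(237.5/1371) = -2.529  (HSPA4)
The largest magnitude belongs to WNT2.

4.141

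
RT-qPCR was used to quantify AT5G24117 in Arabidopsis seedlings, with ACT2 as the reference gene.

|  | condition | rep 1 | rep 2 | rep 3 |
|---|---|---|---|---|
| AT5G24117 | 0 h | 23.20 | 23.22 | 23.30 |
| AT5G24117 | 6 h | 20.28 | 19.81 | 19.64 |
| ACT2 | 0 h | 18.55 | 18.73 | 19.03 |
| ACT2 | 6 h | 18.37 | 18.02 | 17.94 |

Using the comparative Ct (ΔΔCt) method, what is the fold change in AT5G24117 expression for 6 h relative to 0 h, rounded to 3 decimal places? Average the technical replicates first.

6.364

Mean Ct: AT5G24117 0 h 23.240; AT5G24117 6 h 19.910; ACT2 0 h 18.770; ACT2 6 h 18.110
ΔCt(0 h) = 23.240 − 18.770 = 4.470
ΔCt(6 h) = 19.910 − 18.110 = 1.800
ΔΔCt = 1.800 − 4.470 = -2.670
Fold change = 2^(−(-2.670)) = 2^2.670 = 6.3643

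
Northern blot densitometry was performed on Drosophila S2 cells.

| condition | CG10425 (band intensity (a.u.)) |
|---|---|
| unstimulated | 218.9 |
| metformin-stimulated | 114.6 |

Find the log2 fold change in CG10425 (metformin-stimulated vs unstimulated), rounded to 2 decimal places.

Fold change = 114.6 / 218.9 = 0.5235
log2(0.5235) = -0.934

-0.93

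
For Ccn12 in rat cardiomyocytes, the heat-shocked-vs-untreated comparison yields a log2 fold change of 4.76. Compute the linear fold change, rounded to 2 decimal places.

27.10

Fold change = 2^(4.76) = 27.096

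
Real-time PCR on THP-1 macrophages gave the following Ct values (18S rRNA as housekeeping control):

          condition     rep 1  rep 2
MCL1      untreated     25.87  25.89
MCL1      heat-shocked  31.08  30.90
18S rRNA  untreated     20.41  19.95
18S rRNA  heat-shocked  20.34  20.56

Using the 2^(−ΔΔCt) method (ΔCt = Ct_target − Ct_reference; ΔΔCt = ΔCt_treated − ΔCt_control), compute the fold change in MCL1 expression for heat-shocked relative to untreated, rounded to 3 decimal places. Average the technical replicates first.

0.035

Mean Ct: MCL1 untreated 25.880; MCL1 heat-shocked 30.990; 18S rRNA untreated 20.180; 18S rRNA heat-shocked 20.450
ΔCt(untreated) = 25.880 − 20.180 = 5.700
ΔCt(heat-shocked) = 30.990 − 20.450 = 10.540
ΔΔCt = 10.540 − 5.700 = 4.840
Fold change = 2^(−4.840) = 0.0349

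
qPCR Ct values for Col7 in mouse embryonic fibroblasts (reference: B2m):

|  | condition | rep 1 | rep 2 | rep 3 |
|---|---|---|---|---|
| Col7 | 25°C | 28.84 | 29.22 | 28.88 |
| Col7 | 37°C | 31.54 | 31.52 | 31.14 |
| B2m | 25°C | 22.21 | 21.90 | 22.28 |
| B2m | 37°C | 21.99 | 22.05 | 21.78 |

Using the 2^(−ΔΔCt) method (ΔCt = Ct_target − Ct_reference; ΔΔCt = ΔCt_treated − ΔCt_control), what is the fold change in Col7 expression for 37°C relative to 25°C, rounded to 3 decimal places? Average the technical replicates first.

0.164

Mean Ct: Col7 25°C 28.980; Col7 37°C 31.400; B2m 25°C 22.130; B2m 37°C 21.940
ΔCt(25°C) = 28.980 − 22.130 = 6.850
ΔCt(37°C) = 31.400 − 21.940 = 9.460
ΔΔCt = 9.460 − 6.850 = 2.610
Fold change = 2^(−2.610) = 0.1638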